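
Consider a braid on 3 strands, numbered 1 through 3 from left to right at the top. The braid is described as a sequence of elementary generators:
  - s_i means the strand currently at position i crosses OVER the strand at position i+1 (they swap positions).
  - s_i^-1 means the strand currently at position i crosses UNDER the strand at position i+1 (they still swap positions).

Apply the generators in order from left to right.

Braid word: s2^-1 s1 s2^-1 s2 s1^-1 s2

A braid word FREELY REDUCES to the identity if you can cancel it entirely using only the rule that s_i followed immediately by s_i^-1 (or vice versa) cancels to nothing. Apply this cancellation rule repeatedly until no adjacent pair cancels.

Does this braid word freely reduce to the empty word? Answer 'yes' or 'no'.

Gen 1 (s2^-1): push. Stack: [s2^-1]
Gen 2 (s1): push. Stack: [s2^-1 s1]
Gen 3 (s2^-1): push. Stack: [s2^-1 s1 s2^-1]
Gen 4 (s2): cancels prior s2^-1. Stack: [s2^-1 s1]
Gen 5 (s1^-1): cancels prior s1. Stack: [s2^-1]
Gen 6 (s2): cancels prior s2^-1. Stack: []
Reduced word: (empty)

Answer: yes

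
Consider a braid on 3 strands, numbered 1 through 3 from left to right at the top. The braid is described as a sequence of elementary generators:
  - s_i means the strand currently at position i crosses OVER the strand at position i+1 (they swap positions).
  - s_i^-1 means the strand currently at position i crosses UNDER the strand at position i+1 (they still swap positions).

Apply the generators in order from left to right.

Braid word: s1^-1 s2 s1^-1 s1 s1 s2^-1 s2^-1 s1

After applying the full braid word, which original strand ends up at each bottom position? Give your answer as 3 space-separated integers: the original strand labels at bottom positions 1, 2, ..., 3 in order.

Gen 1 (s1^-1): strand 1 crosses under strand 2. Perm now: [2 1 3]
Gen 2 (s2): strand 1 crosses over strand 3. Perm now: [2 3 1]
Gen 3 (s1^-1): strand 2 crosses under strand 3. Perm now: [3 2 1]
Gen 4 (s1): strand 3 crosses over strand 2. Perm now: [2 3 1]
Gen 5 (s1): strand 2 crosses over strand 3. Perm now: [3 2 1]
Gen 6 (s2^-1): strand 2 crosses under strand 1. Perm now: [3 1 2]
Gen 7 (s2^-1): strand 1 crosses under strand 2. Perm now: [3 2 1]
Gen 8 (s1): strand 3 crosses over strand 2. Perm now: [2 3 1]

Answer: 2 3 1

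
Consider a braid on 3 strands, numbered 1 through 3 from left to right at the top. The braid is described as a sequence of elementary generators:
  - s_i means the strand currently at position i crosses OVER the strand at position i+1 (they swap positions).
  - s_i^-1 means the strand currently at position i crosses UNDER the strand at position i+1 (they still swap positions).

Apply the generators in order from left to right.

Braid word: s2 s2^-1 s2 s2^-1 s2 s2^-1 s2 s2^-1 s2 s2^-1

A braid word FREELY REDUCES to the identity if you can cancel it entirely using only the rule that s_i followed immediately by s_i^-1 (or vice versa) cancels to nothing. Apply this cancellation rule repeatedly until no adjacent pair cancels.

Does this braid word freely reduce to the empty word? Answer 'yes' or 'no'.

Answer: yes

Derivation:
Gen 1 (s2): push. Stack: [s2]
Gen 2 (s2^-1): cancels prior s2. Stack: []
Gen 3 (s2): push. Stack: [s2]
Gen 4 (s2^-1): cancels prior s2. Stack: []
Gen 5 (s2): push. Stack: [s2]
Gen 6 (s2^-1): cancels prior s2. Stack: []
Gen 7 (s2): push. Stack: [s2]
Gen 8 (s2^-1): cancels prior s2. Stack: []
Gen 9 (s2): push. Stack: [s2]
Gen 10 (s2^-1): cancels prior s2. Stack: []
Reduced word: (empty)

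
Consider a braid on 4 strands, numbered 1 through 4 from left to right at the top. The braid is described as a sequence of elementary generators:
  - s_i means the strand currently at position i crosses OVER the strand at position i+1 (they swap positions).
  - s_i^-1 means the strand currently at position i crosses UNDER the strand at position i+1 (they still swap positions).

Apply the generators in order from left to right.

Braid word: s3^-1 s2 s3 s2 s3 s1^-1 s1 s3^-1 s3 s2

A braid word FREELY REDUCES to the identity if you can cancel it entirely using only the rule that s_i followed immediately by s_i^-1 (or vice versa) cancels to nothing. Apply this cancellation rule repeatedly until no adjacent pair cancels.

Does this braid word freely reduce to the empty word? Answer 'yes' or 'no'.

Gen 1 (s3^-1): push. Stack: [s3^-1]
Gen 2 (s2): push. Stack: [s3^-1 s2]
Gen 3 (s3): push. Stack: [s3^-1 s2 s3]
Gen 4 (s2): push. Stack: [s3^-1 s2 s3 s2]
Gen 5 (s3): push. Stack: [s3^-1 s2 s3 s2 s3]
Gen 6 (s1^-1): push. Stack: [s3^-1 s2 s3 s2 s3 s1^-1]
Gen 7 (s1): cancels prior s1^-1. Stack: [s3^-1 s2 s3 s2 s3]
Gen 8 (s3^-1): cancels prior s3. Stack: [s3^-1 s2 s3 s2]
Gen 9 (s3): push. Stack: [s3^-1 s2 s3 s2 s3]
Gen 10 (s2): push. Stack: [s3^-1 s2 s3 s2 s3 s2]
Reduced word: s3^-1 s2 s3 s2 s3 s2

Answer: no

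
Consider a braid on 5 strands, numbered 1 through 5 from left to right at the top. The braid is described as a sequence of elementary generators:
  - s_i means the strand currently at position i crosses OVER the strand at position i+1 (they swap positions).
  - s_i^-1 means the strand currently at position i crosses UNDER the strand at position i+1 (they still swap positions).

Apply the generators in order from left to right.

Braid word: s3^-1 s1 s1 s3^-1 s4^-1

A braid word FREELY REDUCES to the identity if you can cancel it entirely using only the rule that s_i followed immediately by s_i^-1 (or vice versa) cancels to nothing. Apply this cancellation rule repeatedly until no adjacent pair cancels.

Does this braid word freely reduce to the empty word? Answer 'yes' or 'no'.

Gen 1 (s3^-1): push. Stack: [s3^-1]
Gen 2 (s1): push. Stack: [s3^-1 s1]
Gen 3 (s1): push. Stack: [s3^-1 s1 s1]
Gen 4 (s3^-1): push. Stack: [s3^-1 s1 s1 s3^-1]
Gen 5 (s4^-1): push. Stack: [s3^-1 s1 s1 s3^-1 s4^-1]
Reduced word: s3^-1 s1 s1 s3^-1 s4^-1

Answer: no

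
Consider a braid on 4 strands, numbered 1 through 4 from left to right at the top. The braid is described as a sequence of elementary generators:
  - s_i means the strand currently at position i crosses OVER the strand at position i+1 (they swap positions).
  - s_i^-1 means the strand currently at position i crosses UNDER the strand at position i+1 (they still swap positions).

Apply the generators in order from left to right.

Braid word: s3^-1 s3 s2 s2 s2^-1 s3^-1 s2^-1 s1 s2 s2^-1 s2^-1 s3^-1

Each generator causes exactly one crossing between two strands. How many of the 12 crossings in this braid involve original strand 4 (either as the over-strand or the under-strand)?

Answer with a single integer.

Answer: 5

Derivation:
Gen 1: crossing 3x4. Involves strand 4? yes. Count so far: 1
Gen 2: crossing 4x3. Involves strand 4? yes. Count so far: 2
Gen 3: crossing 2x3. Involves strand 4? no. Count so far: 2
Gen 4: crossing 3x2. Involves strand 4? no. Count so far: 2
Gen 5: crossing 2x3. Involves strand 4? no. Count so far: 2
Gen 6: crossing 2x4. Involves strand 4? yes. Count so far: 3
Gen 7: crossing 3x4. Involves strand 4? yes. Count so far: 4
Gen 8: crossing 1x4. Involves strand 4? yes. Count so far: 5
Gen 9: crossing 1x3. Involves strand 4? no. Count so far: 5
Gen 10: crossing 3x1. Involves strand 4? no. Count so far: 5
Gen 11: crossing 1x3. Involves strand 4? no. Count so far: 5
Gen 12: crossing 1x2. Involves strand 4? no. Count so far: 5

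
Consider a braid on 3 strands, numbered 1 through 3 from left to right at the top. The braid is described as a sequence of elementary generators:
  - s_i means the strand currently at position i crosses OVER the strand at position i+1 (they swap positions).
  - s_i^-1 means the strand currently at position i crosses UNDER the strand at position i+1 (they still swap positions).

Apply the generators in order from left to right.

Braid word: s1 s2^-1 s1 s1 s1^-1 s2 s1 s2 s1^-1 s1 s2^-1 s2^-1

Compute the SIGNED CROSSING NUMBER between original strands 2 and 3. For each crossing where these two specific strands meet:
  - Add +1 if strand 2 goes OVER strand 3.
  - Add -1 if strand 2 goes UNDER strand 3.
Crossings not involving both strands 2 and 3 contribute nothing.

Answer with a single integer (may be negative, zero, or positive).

Answer: -2

Derivation:
Gen 1: crossing 1x2. Both 2&3? no. Sum: 0
Gen 2: crossing 1x3. Both 2&3? no. Sum: 0
Gen 3: 2 over 3. Both 2&3? yes. Contrib: +1. Sum: 1
Gen 4: 3 over 2. Both 2&3? yes. Contrib: -1. Sum: 0
Gen 5: 2 under 3. Both 2&3? yes. Contrib: -1. Sum: -1
Gen 6: crossing 2x1. Both 2&3? no. Sum: -1
Gen 7: crossing 3x1. Both 2&3? no. Sum: -1
Gen 8: 3 over 2. Both 2&3? yes. Contrib: -1. Sum: -2
Gen 9: crossing 1x2. Both 2&3? no. Sum: -2
Gen 10: crossing 2x1. Both 2&3? no. Sum: -2
Gen 11: 2 under 3. Both 2&3? yes. Contrib: -1. Sum: -3
Gen 12: 3 under 2. Both 2&3? yes. Contrib: +1. Sum: -2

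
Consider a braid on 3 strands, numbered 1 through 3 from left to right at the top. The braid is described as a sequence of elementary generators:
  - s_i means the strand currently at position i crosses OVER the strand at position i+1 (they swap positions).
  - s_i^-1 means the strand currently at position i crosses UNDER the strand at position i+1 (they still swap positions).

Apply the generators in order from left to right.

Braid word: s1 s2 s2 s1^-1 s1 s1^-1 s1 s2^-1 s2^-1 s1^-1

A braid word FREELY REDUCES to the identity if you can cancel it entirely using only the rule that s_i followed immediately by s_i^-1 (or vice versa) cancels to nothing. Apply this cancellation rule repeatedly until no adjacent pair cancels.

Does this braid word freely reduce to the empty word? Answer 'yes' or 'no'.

Gen 1 (s1): push. Stack: [s1]
Gen 2 (s2): push. Stack: [s1 s2]
Gen 3 (s2): push. Stack: [s1 s2 s2]
Gen 4 (s1^-1): push. Stack: [s1 s2 s2 s1^-1]
Gen 5 (s1): cancels prior s1^-1. Stack: [s1 s2 s2]
Gen 6 (s1^-1): push. Stack: [s1 s2 s2 s1^-1]
Gen 7 (s1): cancels prior s1^-1. Stack: [s1 s2 s2]
Gen 8 (s2^-1): cancels prior s2. Stack: [s1 s2]
Gen 9 (s2^-1): cancels prior s2. Stack: [s1]
Gen 10 (s1^-1): cancels prior s1. Stack: []
Reduced word: (empty)

Answer: yes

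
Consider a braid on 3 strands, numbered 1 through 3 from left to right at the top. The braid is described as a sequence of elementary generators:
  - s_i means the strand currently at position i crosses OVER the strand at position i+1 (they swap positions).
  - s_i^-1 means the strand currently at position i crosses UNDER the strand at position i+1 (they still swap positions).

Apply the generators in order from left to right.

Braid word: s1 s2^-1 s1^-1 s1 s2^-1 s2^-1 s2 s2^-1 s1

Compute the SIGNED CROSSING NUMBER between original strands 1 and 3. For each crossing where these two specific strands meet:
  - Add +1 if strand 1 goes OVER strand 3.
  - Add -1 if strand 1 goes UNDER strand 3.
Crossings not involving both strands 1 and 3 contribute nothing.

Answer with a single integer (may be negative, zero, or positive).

Gen 1: crossing 1x2. Both 1&3? no. Sum: 0
Gen 2: 1 under 3. Both 1&3? yes. Contrib: -1. Sum: -1
Gen 3: crossing 2x3. Both 1&3? no. Sum: -1
Gen 4: crossing 3x2. Both 1&3? no. Sum: -1
Gen 5: 3 under 1. Both 1&3? yes. Contrib: +1. Sum: 0
Gen 6: 1 under 3. Both 1&3? yes. Contrib: -1. Sum: -1
Gen 7: 3 over 1. Both 1&3? yes. Contrib: -1. Sum: -2
Gen 8: 1 under 3. Both 1&3? yes. Contrib: -1. Sum: -3
Gen 9: crossing 2x3. Both 1&3? no. Sum: -3

Answer: -3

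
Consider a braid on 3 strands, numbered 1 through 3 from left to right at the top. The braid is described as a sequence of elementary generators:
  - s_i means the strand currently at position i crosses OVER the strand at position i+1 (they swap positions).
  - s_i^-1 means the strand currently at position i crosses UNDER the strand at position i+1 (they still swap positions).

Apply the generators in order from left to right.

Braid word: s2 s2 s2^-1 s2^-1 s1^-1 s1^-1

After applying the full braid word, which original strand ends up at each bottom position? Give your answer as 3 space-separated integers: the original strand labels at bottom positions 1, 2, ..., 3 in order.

Gen 1 (s2): strand 2 crosses over strand 3. Perm now: [1 3 2]
Gen 2 (s2): strand 3 crosses over strand 2. Perm now: [1 2 3]
Gen 3 (s2^-1): strand 2 crosses under strand 3. Perm now: [1 3 2]
Gen 4 (s2^-1): strand 3 crosses under strand 2. Perm now: [1 2 3]
Gen 5 (s1^-1): strand 1 crosses under strand 2. Perm now: [2 1 3]
Gen 6 (s1^-1): strand 2 crosses under strand 1. Perm now: [1 2 3]

Answer: 1 2 3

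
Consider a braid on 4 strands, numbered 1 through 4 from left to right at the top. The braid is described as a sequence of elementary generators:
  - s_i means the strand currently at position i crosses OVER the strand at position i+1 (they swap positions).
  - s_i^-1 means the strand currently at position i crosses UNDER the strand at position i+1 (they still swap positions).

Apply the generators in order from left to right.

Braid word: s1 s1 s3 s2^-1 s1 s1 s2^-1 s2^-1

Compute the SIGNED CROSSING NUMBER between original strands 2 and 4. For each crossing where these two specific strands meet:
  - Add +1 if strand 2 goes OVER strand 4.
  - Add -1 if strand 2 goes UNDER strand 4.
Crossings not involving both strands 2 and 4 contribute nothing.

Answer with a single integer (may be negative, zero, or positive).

Answer: -1

Derivation:
Gen 1: crossing 1x2. Both 2&4? no. Sum: 0
Gen 2: crossing 2x1. Both 2&4? no. Sum: 0
Gen 3: crossing 3x4. Both 2&4? no. Sum: 0
Gen 4: 2 under 4. Both 2&4? yes. Contrib: -1. Sum: -1
Gen 5: crossing 1x4. Both 2&4? no. Sum: -1
Gen 6: crossing 4x1. Both 2&4? no. Sum: -1
Gen 7: 4 under 2. Both 2&4? yes. Contrib: +1. Sum: 0
Gen 8: 2 under 4. Both 2&4? yes. Contrib: -1. Sum: -1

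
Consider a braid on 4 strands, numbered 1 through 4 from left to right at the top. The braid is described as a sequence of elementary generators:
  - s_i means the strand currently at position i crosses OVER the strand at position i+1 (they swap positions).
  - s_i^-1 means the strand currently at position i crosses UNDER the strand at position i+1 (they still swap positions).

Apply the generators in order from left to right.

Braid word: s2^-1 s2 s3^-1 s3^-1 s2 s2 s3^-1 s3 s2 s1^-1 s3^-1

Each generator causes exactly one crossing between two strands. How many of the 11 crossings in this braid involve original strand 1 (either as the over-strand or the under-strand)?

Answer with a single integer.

Answer: 1

Derivation:
Gen 1: crossing 2x3. Involves strand 1? no. Count so far: 0
Gen 2: crossing 3x2. Involves strand 1? no. Count so far: 0
Gen 3: crossing 3x4. Involves strand 1? no. Count so far: 0
Gen 4: crossing 4x3. Involves strand 1? no. Count so far: 0
Gen 5: crossing 2x3. Involves strand 1? no. Count so far: 0
Gen 6: crossing 3x2. Involves strand 1? no. Count so far: 0
Gen 7: crossing 3x4. Involves strand 1? no. Count so far: 0
Gen 8: crossing 4x3. Involves strand 1? no. Count so far: 0
Gen 9: crossing 2x3. Involves strand 1? no. Count so far: 0
Gen 10: crossing 1x3. Involves strand 1? yes. Count so far: 1
Gen 11: crossing 2x4. Involves strand 1? no. Count so far: 1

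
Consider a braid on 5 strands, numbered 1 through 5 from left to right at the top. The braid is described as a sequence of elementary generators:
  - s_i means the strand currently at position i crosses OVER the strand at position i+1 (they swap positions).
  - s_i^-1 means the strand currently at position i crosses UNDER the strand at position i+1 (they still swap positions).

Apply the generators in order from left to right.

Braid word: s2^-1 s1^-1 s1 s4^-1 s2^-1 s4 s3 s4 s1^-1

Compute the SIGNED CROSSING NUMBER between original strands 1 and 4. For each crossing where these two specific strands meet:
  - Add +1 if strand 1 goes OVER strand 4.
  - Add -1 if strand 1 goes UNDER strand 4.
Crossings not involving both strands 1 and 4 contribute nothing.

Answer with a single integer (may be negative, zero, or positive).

Answer: 0

Derivation:
Gen 1: crossing 2x3. Both 1&4? no. Sum: 0
Gen 2: crossing 1x3. Both 1&4? no. Sum: 0
Gen 3: crossing 3x1. Both 1&4? no. Sum: 0
Gen 4: crossing 4x5. Both 1&4? no. Sum: 0
Gen 5: crossing 3x2. Both 1&4? no. Sum: 0
Gen 6: crossing 5x4. Both 1&4? no. Sum: 0
Gen 7: crossing 3x4. Both 1&4? no. Sum: 0
Gen 8: crossing 3x5. Both 1&4? no. Sum: 0
Gen 9: crossing 1x2. Both 1&4? no. Sum: 0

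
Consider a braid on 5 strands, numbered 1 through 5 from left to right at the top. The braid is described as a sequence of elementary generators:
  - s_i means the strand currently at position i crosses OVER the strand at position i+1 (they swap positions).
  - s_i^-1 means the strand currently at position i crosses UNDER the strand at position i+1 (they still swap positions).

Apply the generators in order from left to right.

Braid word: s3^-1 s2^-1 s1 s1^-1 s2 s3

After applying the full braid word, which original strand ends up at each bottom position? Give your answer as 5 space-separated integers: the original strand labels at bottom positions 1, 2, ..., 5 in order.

Answer: 1 2 3 4 5

Derivation:
Gen 1 (s3^-1): strand 3 crosses under strand 4. Perm now: [1 2 4 3 5]
Gen 2 (s2^-1): strand 2 crosses under strand 4. Perm now: [1 4 2 3 5]
Gen 3 (s1): strand 1 crosses over strand 4. Perm now: [4 1 2 3 5]
Gen 4 (s1^-1): strand 4 crosses under strand 1. Perm now: [1 4 2 3 5]
Gen 5 (s2): strand 4 crosses over strand 2. Perm now: [1 2 4 3 5]
Gen 6 (s3): strand 4 crosses over strand 3. Perm now: [1 2 3 4 5]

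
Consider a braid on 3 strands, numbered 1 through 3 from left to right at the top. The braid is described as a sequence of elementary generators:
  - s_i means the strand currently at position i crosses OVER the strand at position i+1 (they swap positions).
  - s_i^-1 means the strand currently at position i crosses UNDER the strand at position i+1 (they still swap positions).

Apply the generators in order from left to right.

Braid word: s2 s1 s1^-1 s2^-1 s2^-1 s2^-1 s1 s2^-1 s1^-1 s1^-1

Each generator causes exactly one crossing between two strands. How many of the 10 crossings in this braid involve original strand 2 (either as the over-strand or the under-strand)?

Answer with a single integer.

Gen 1: crossing 2x3. Involves strand 2? yes. Count so far: 1
Gen 2: crossing 1x3. Involves strand 2? no. Count so far: 1
Gen 3: crossing 3x1. Involves strand 2? no. Count so far: 1
Gen 4: crossing 3x2. Involves strand 2? yes. Count so far: 2
Gen 5: crossing 2x3. Involves strand 2? yes. Count so far: 3
Gen 6: crossing 3x2. Involves strand 2? yes. Count so far: 4
Gen 7: crossing 1x2. Involves strand 2? yes. Count so far: 5
Gen 8: crossing 1x3. Involves strand 2? no. Count so far: 5
Gen 9: crossing 2x3. Involves strand 2? yes. Count so far: 6
Gen 10: crossing 3x2. Involves strand 2? yes. Count so far: 7

Answer: 7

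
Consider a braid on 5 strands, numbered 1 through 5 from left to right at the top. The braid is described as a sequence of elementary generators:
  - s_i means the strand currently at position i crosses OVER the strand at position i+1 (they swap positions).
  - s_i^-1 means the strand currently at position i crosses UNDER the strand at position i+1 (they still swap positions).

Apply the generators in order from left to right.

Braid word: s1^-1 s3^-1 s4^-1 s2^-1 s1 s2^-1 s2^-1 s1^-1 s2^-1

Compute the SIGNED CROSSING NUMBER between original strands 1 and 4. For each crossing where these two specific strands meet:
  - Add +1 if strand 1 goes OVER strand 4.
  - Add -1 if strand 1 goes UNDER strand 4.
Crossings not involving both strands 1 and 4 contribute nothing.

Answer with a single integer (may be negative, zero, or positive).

Answer: 0

Derivation:
Gen 1: crossing 1x2. Both 1&4? no. Sum: 0
Gen 2: crossing 3x4. Both 1&4? no. Sum: 0
Gen 3: crossing 3x5. Both 1&4? no. Sum: 0
Gen 4: 1 under 4. Both 1&4? yes. Contrib: -1. Sum: -1
Gen 5: crossing 2x4. Both 1&4? no. Sum: -1
Gen 6: crossing 2x1. Both 1&4? no. Sum: -1
Gen 7: crossing 1x2. Both 1&4? no. Sum: -1
Gen 8: crossing 4x2. Both 1&4? no. Sum: -1
Gen 9: 4 under 1. Both 1&4? yes. Contrib: +1. Sum: 0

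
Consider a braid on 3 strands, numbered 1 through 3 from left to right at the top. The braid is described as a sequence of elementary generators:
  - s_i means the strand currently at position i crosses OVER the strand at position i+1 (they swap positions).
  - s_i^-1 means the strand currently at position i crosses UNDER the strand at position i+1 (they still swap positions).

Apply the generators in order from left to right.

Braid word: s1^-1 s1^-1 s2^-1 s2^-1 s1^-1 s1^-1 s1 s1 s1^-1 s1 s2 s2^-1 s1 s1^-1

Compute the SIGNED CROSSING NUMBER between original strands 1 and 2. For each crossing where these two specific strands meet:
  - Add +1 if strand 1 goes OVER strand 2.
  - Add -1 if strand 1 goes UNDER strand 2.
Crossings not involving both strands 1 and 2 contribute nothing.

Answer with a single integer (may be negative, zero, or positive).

Answer: 0

Derivation:
Gen 1: 1 under 2. Both 1&2? yes. Contrib: -1. Sum: -1
Gen 2: 2 under 1. Both 1&2? yes. Contrib: +1. Sum: 0
Gen 3: crossing 2x3. Both 1&2? no. Sum: 0
Gen 4: crossing 3x2. Both 1&2? no. Sum: 0
Gen 5: 1 under 2. Both 1&2? yes. Contrib: -1. Sum: -1
Gen 6: 2 under 1. Both 1&2? yes. Contrib: +1. Sum: 0
Gen 7: 1 over 2. Both 1&2? yes. Contrib: +1. Sum: 1
Gen 8: 2 over 1. Both 1&2? yes. Contrib: -1. Sum: 0
Gen 9: 1 under 2. Both 1&2? yes. Contrib: -1. Sum: -1
Gen 10: 2 over 1. Both 1&2? yes. Contrib: -1. Sum: -2
Gen 11: crossing 2x3. Both 1&2? no. Sum: -2
Gen 12: crossing 3x2. Both 1&2? no. Sum: -2
Gen 13: 1 over 2. Both 1&2? yes. Contrib: +1. Sum: -1
Gen 14: 2 under 1. Both 1&2? yes. Contrib: +1. Sum: 0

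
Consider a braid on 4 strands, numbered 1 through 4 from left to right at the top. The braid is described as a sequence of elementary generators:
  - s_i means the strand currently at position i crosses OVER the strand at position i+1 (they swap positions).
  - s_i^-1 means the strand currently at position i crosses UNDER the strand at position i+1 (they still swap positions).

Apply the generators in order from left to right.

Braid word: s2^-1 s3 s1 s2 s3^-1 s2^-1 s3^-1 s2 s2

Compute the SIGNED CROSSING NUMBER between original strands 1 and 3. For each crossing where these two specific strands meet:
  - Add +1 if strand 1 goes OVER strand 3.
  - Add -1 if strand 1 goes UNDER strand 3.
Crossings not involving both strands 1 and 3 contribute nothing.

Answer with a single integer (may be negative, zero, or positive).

Gen 1: crossing 2x3. Both 1&3? no. Sum: 0
Gen 2: crossing 2x4. Both 1&3? no. Sum: 0
Gen 3: 1 over 3. Both 1&3? yes. Contrib: +1. Sum: 1
Gen 4: crossing 1x4. Both 1&3? no. Sum: 1
Gen 5: crossing 1x2. Both 1&3? no. Sum: 1
Gen 6: crossing 4x2. Both 1&3? no. Sum: 1
Gen 7: crossing 4x1. Both 1&3? no. Sum: 1
Gen 8: crossing 2x1. Both 1&3? no. Sum: 1
Gen 9: crossing 1x2. Both 1&3? no. Sum: 1

Answer: 1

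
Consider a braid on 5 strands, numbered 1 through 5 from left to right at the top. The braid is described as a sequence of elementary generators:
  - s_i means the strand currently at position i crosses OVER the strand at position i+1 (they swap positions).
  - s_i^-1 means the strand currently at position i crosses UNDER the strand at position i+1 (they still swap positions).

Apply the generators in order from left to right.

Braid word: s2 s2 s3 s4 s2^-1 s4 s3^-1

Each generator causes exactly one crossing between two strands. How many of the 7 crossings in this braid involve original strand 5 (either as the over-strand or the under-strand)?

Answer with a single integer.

Gen 1: crossing 2x3. Involves strand 5? no. Count so far: 0
Gen 2: crossing 3x2. Involves strand 5? no. Count so far: 0
Gen 3: crossing 3x4. Involves strand 5? no. Count so far: 0
Gen 4: crossing 3x5. Involves strand 5? yes. Count so far: 1
Gen 5: crossing 2x4. Involves strand 5? no. Count so far: 1
Gen 6: crossing 5x3. Involves strand 5? yes. Count so far: 2
Gen 7: crossing 2x3. Involves strand 5? no. Count so far: 2

Answer: 2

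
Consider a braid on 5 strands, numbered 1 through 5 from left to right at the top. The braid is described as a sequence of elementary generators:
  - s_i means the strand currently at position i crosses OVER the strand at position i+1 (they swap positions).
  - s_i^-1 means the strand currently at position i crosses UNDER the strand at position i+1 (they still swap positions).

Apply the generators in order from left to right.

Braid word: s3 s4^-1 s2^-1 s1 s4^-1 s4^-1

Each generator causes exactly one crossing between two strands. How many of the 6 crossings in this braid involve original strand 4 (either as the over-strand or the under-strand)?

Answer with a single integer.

Answer: 3

Derivation:
Gen 1: crossing 3x4. Involves strand 4? yes. Count so far: 1
Gen 2: crossing 3x5. Involves strand 4? no. Count so far: 1
Gen 3: crossing 2x4. Involves strand 4? yes. Count so far: 2
Gen 4: crossing 1x4. Involves strand 4? yes. Count so far: 3
Gen 5: crossing 5x3. Involves strand 4? no. Count so far: 3
Gen 6: crossing 3x5. Involves strand 4? no. Count so far: 3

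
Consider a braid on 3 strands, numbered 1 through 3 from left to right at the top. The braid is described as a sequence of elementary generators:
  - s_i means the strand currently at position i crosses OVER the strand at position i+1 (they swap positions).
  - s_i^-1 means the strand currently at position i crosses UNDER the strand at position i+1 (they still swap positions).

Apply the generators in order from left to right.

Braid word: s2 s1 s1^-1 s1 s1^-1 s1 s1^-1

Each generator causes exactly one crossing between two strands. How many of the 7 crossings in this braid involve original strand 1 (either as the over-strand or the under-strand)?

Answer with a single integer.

Answer: 6

Derivation:
Gen 1: crossing 2x3. Involves strand 1? no. Count so far: 0
Gen 2: crossing 1x3. Involves strand 1? yes. Count so far: 1
Gen 3: crossing 3x1. Involves strand 1? yes. Count so far: 2
Gen 4: crossing 1x3. Involves strand 1? yes. Count so far: 3
Gen 5: crossing 3x1. Involves strand 1? yes. Count so far: 4
Gen 6: crossing 1x3. Involves strand 1? yes. Count so far: 5
Gen 7: crossing 3x1. Involves strand 1? yes. Count so far: 6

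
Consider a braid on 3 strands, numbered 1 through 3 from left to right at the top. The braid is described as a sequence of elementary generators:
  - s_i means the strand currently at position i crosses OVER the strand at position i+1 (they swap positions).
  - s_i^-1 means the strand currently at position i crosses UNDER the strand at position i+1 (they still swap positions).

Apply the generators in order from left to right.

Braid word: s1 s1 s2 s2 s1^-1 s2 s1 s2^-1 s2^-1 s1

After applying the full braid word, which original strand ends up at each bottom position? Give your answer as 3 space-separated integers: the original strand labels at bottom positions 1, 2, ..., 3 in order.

Gen 1 (s1): strand 1 crosses over strand 2. Perm now: [2 1 3]
Gen 2 (s1): strand 2 crosses over strand 1. Perm now: [1 2 3]
Gen 3 (s2): strand 2 crosses over strand 3. Perm now: [1 3 2]
Gen 4 (s2): strand 3 crosses over strand 2. Perm now: [1 2 3]
Gen 5 (s1^-1): strand 1 crosses under strand 2. Perm now: [2 1 3]
Gen 6 (s2): strand 1 crosses over strand 3. Perm now: [2 3 1]
Gen 7 (s1): strand 2 crosses over strand 3. Perm now: [3 2 1]
Gen 8 (s2^-1): strand 2 crosses under strand 1. Perm now: [3 1 2]
Gen 9 (s2^-1): strand 1 crosses under strand 2. Perm now: [3 2 1]
Gen 10 (s1): strand 3 crosses over strand 2. Perm now: [2 3 1]

Answer: 2 3 1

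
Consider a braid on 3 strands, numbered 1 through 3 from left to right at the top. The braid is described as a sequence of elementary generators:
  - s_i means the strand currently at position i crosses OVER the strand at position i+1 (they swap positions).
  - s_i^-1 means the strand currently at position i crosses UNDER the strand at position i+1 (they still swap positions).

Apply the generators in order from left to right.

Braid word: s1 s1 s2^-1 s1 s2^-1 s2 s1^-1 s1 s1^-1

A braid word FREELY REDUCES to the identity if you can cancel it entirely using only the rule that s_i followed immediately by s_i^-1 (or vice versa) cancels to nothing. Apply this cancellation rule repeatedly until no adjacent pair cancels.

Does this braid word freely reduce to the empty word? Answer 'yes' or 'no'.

Answer: no

Derivation:
Gen 1 (s1): push. Stack: [s1]
Gen 2 (s1): push. Stack: [s1 s1]
Gen 3 (s2^-1): push. Stack: [s1 s1 s2^-1]
Gen 4 (s1): push. Stack: [s1 s1 s2^-1 s1]
Gen 5 (s2^-1): push. Stack: [s1 s1 s2^-1 s1 s2^-1]
Gen 6 (s2): cancels prior s2^-1. Stack: [s1 s1 s2^-1 s1]
Gen 7 (s1^-1): cancels prior s1. Stack: [s1 s1 s2^-1]
Gen 8 (s1): push. Stack: [s1 s1 s2^-1 s1]
Gen 9 (s1^-1): cancels prior s1. Stack: [s1 s1 s2^-1]
Reduced word: s1 s1 s2^-1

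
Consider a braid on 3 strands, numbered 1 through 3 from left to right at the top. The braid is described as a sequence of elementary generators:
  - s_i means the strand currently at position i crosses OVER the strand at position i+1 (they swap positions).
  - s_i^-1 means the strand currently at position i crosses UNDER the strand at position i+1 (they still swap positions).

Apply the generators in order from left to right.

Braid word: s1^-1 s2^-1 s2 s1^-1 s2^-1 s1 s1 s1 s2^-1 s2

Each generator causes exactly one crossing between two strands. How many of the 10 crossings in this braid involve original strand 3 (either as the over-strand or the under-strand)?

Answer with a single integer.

Gen 1: crossing 1x2. Involves strand 3? no. Count so far: 0
Gen 2: crossing 1x3. Involves strand 3? yes. Count so far: 1
Gen 3: crossing 3x1. Involves strand 3? yes. Count so far: 2
Gen 4: crossing 2x1. Involves strand 3? no. Count so far: 2
Gen 5: crossing 2x3. Involves strand 3? yes. Count so far: 3
Gen 6: crossing 1x3. Involves strand 3? yes. Count so far: 4
Gen 7: crossing 3x1. Involves strand 3? yes. Count so far: 5
Gen 8: crossing 1x3. Involves strand 3? yes. Count so far: 6
Gen 9: crossing 1x2. Involves strand 3? no. Count so far: 6
Gen 10: crossing 2x1. Involves strand 3? no. Count so far: 6

Answer: 6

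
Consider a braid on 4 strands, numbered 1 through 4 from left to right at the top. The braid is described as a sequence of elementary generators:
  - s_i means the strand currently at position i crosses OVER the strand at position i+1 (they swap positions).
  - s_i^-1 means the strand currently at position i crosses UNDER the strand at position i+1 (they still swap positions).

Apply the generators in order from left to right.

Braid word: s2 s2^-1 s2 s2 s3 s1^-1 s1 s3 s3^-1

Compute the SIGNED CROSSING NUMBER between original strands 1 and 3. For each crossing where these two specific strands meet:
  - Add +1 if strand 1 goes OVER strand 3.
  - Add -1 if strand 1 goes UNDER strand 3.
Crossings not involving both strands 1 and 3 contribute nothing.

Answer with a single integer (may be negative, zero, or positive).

Gen 1: crossing 2x3. Both 1&3? no. Sum: 0
Gen 2: crossing 3x2. Both 1&3? no. Sum: 0
Gen 3: crossing 2x3. Both 1&3? no. Sum: 0
Gen 4: crossing 3x2. Both 1&3? no. Sum: 0
Gen 5: crossing 3x4. Both 1&3? no. Sum: 0
Gen 6: crossing 1x2. Both 1&3? no. Sum: 0
Gen 7: crossing 2x1. Both 1&3? no. Sum: 0
Gen 8: crossing 4x3. Both 1&3? no. Sum: 0
Gen 9: crossing 3x4. Both 1&3? no. Sum: 0

Answer: 0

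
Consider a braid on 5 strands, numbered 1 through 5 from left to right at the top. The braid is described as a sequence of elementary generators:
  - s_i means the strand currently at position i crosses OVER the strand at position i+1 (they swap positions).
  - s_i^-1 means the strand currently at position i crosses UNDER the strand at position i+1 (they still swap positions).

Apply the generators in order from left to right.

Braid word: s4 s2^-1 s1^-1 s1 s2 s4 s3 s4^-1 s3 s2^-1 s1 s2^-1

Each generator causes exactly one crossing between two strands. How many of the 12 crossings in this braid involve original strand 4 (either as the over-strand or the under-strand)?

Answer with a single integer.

Answer: 4

Derivation:
Gen 1: crossing 4x5. Involves strand 4? yes. Count so far: 1
Gen 2: crossing 2x3. Involves strand 4? no. Count so far: 1
Gen 3: crossing 1x3. Involves strand 4? no. Count so far: 1
Gen 4: crossing 3x1. Involves strand 4? no. Count so far: 1
Gen 5: crossing 3x2. Involves strand 4? no. Count so far: 1
Gen 6: crossing 5x4. Involves strand 4? yes. Count so far: 2
Gen 7: crossing 3x4. Involves strand 4? yes. Count so far: 3
Gen 8: crossing 3x5. Involves strand 4? no. Count so far: 3
Gen 9: crossing 4x5. Involves strand 4? yes. Count so far: 4
Gen 10: crossing 2x5. Involves strand 4? no. Count so far: 4
Gen 11: crossing 1x5. Involves strand 4? no. Count so far: 4
Gen 12: crossing 1x2. Involves strand 4? no. Count so far: 4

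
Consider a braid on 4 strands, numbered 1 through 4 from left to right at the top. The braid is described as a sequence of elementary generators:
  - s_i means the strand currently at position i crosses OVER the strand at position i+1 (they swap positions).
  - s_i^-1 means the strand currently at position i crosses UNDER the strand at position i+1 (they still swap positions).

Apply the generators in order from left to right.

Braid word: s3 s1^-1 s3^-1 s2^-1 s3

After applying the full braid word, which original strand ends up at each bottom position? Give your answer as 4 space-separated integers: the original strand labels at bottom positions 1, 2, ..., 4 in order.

Answer: 2 3 4 1

Derivation:
Gen 1 (s3): strand 3 crosses over strand 4. Perm now: [1 2 4 3]
Gen 2 (s1^-1): strand 1 crosses under strand 2. Perm now: [2 1 4 3]
Gen 3 (s3^-1): strand 4 crosses under strand 3. Perm now: [2 1 3 4]
Gen 4 (s2^-1): strand 1 crosses under strand 3. Perm now: [2 3 1 4]
Gen 5 (s3): strand 1 crosses over strand 4. Perm now: [2 3 4 1]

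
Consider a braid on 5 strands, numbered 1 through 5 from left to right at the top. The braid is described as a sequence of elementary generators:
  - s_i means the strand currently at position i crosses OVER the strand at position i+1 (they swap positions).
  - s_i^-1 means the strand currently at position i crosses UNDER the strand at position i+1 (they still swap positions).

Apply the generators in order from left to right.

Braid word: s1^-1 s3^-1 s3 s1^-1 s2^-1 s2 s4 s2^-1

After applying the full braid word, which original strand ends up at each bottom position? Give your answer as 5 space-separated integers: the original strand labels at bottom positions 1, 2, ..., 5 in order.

Gen 1 (s1^-1): strand 1 crosses under strand 2. Perm now: [2 1 3 4 5]
Gen 2 (s3^-1): strand 3 crosses under strand 4. Perm now: [2 1 4 3 5]
Gen 3 (s3): strand 4 crosses over strand 3. Perm now: [2 1 3 4 5]
Gen 4 (s1^-1): strand 2 crosses under strand 1. Perm now: [1 2 3 4 5]
Gen 5 (s2^-1): strand 2 crosses under strand 3. Perm now: [1 3 2 4 5]
Gen 6 (s2): strand 3 crosses over strand 2. Perm now: [1 2 3 4 5]
Gen 7 (s4): strand 4 crosses over strand 5. Perm now: [1 2 3 5 4]
Gen 8 (s2^-1): strand 2 crosses under strand 3. Perm now: [1 3 2 5 4]

Answer: 1 3 2 5 4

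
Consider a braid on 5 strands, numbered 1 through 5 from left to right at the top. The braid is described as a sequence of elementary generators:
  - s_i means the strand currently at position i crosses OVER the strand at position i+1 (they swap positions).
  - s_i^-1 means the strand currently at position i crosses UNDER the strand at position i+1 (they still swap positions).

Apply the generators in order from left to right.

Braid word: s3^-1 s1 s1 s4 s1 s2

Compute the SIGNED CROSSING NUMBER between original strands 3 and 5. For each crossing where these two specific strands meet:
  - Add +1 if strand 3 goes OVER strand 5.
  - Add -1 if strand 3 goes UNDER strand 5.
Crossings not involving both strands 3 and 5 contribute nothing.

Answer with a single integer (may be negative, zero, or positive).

Answer: 1

Derivation:
Gen 1: crossing 3x4. Both 3&5? no. Sum: 0
Gen 2: crossing 1x2. Both 3&5? no. Sum: 0
Gen 3: crossing 2x1. Both 3&5? no. Sum: 0
Gen 4: 3 over 5. Both 3&5? yes. Contrib: +1. Sum: 1
Gen 5: crossing 1x2. Both 3&5? no. Sum: 1
Gen 6: crossing 1x4. Both 3&5? no. Sum: 1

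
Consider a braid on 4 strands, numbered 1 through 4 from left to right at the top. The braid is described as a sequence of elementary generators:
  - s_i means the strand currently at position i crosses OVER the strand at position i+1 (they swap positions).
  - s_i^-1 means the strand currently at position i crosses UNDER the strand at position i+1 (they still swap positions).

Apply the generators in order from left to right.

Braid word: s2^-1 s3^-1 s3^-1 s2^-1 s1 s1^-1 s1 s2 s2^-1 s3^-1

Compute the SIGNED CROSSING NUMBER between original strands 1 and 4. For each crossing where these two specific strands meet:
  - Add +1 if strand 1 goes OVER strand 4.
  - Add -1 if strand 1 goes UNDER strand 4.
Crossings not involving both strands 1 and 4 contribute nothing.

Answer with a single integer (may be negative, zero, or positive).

Gen 1: crossing 2x3. Both 1&4? no. Sum: 0
Gen 2: crossing 2x4. Both 1&4? no. Sum: 0
Gen 3: crossing 4x2. Both 1&4? no. Sum: 0
Gen 4: crossing 3x2. Both 1&4? no. Sum: 0
Gen 5: crossing 1x2. Both 1&4? no. Sum: 0
Gen 6: crossing 2x1. Both 1&4? no. Sum: 0
Gen 7: crossing 1x2. Both 1&4? no. Sum: 0
Gen 8: crossing 1x3. Both 1&4? no. Sum: 0
Gen 9: crossing 3x1. Both 1&4? no. Sum: 0
Gen 10: crossing 3x4. Both 1&4? no. Sum: 0

Answer: 0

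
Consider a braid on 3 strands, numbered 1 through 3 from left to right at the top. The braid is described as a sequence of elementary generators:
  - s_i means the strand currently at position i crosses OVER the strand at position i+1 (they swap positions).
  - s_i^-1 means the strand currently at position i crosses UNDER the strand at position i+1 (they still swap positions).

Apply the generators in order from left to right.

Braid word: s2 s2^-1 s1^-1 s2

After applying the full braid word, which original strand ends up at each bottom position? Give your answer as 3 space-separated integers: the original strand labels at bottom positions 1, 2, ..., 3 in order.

Answer: 2 3 1

Derivation:
Gen 1 (s2): strand 2 crosses over strand 3. Perm now: [1 3 2]
Gen 2 (s2^-1): strand 3 crosses under strand 2. Perm now: [1 2 3]
Gen 3 (s1^-1): strand 1 crosses under strand 2. Perm now: [2 1 3]
Gen 4 (s2): strand 1 crosses over strand 3. Perm now: [2 3 1]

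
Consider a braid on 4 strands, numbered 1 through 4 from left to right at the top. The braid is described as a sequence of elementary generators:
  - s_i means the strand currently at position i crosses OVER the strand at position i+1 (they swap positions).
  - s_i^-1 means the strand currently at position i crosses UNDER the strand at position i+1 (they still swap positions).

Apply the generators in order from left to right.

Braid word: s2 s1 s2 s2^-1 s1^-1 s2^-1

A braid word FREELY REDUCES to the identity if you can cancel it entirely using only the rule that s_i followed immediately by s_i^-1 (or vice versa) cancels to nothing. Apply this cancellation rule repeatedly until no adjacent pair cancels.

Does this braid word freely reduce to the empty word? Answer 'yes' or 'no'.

Answer: yes

Derivation:
Gen 1 (s2): push. Stack: [s2]
Gen 2 (s1): push. Stack: [s2 s1]
Gen 3 (s2): push. Stack: [s2 s1 s2]
Gen 4 (s2^-1): cancels prior s2. Stack: [s2 s1]
Gen 5 (s1^-1): cancels prior s1. Stack: [s2]
Gen 6 (s2^-1): cancels prior s2. Stack: []
Reduced word: (empty)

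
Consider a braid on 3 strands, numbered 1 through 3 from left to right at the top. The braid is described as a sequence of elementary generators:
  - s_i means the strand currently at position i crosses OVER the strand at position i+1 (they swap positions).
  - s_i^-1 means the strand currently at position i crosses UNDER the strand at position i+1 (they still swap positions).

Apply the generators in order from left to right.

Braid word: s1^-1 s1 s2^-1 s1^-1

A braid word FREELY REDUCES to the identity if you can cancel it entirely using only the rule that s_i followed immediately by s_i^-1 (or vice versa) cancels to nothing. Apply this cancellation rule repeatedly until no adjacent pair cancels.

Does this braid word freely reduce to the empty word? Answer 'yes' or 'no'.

Gen 1 (s1^-1): push. Stack: [s1^-1]
Gen 2 (s1): cancels prior s1^-1. Stack: []
Gen 3 (s2^-1): push. Stack: [s2^-1]
Gen 4 (s1^-1): push. Stack: [s2^-1 s1^-1]
Reduced word: s2^-1 s1^-1

Answer: no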